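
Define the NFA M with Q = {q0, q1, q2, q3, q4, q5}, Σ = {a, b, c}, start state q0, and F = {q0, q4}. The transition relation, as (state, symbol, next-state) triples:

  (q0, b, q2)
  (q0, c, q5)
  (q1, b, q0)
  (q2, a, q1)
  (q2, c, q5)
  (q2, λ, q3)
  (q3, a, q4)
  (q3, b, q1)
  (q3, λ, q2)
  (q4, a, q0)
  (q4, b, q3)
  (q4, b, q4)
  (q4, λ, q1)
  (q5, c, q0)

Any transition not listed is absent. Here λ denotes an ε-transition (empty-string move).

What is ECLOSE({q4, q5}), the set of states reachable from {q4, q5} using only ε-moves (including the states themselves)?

{q1, q4, q5}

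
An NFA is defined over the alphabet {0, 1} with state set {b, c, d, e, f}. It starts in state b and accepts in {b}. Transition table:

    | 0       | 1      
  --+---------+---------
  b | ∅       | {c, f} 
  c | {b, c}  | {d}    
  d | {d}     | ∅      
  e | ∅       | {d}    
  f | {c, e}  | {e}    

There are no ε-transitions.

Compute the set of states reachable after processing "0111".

Start in {b}.
Read '0': {b} → ∅.
The set is empty and remains empty for the remaining 3 symbols.

∅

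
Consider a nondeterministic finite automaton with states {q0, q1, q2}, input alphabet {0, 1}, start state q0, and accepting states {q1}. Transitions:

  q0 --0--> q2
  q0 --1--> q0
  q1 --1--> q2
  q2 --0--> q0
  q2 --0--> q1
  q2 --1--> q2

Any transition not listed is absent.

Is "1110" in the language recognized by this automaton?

No

Start in {q0}.
Read '1': {q0} → {q0}.
Read '1': {q0} → {q0}.
Read '1': {q0} → {q0}.
Read '0': {q0} → {q2}.
The final set {q2} contains no accepting state.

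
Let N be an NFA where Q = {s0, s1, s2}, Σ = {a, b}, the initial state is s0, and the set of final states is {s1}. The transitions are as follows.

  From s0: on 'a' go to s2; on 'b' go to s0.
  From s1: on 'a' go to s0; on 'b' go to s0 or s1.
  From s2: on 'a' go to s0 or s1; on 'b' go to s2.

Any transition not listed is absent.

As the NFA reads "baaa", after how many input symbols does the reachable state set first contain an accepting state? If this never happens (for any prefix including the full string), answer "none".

3

Start in {s0}.
Read 'b': s0→{s0}; now {s0}.
Read 'a': s0→{s2}; now {s2}.
Read 'a': s2→{s0, s1}; now {s0, s1}.
None of the earlier sets intersect F, but {s0, s1} does.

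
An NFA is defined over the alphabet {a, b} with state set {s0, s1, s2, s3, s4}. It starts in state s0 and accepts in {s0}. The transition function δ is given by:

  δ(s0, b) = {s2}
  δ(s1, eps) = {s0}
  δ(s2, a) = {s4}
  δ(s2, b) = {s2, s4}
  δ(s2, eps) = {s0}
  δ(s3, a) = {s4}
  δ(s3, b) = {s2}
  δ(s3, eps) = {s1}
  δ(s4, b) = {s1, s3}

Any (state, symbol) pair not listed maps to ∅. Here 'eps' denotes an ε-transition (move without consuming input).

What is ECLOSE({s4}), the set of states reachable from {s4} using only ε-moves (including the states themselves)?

{s4}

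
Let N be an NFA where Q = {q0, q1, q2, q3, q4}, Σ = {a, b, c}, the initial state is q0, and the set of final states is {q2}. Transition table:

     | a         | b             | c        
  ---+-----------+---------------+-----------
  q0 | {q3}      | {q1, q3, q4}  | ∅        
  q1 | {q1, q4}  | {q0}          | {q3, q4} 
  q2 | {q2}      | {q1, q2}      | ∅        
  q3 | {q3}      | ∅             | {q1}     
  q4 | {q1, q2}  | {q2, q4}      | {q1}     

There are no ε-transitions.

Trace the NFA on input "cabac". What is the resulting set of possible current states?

Start in {q0}.
Read 'c': {q0} → ∅.
The set is empty and remains empty for the remaining 4 symbols.

∅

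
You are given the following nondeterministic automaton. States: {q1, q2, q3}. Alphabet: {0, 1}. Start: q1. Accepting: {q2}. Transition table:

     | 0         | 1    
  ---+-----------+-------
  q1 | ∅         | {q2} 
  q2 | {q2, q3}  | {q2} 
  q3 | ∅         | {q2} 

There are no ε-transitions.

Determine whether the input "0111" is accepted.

Start in {q1}.
Read '0': {q1} → ∅.
The set is empty and remains empty for the remaining 3 symbols.
The final set ∅ contains no accepting state.

No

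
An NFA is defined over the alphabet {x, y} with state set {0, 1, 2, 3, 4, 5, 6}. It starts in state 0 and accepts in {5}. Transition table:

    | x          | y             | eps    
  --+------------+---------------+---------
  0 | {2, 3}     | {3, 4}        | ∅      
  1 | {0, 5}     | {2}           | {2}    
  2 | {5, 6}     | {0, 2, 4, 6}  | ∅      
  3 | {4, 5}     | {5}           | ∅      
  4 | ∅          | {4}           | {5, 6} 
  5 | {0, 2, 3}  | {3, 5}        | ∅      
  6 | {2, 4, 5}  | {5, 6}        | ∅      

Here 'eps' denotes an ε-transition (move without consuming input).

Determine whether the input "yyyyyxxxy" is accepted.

Start in {0}.
Read 'y': {0} → {3, 4, 5, 6}.
Read 'y': {3, 4, 5, 6} → {3, 4, 5, 6}.
Read 'y': {3, 4, 5, 6} → {3, 4, 5, 6}.
Read 'y': {3, 4, 5, 6} → {3, 4, 5, 6}.
Read 'y': {3, 4, 5, 6} → {3, 4, 5, 6}.
Read 'x': {3, 4, 5, 6} → {0, 2, 3, 4, 5, 6}.
Read 'x': {0, 2, 3, 4, 5, 6} → {0, 2, 3, 4, 5, 6}.
Read 'x': {0, 2, 3, 4, 5, 6} → {0, 2, 3, 4, 5, 6}.
Read 'y': {0, 2, 3, 4, 5, 6} → {0, 2, 3, 4, 5, 6}.
The final set {0, 2, 3, 4, 5, 6} contains the accepting state 5.

Yes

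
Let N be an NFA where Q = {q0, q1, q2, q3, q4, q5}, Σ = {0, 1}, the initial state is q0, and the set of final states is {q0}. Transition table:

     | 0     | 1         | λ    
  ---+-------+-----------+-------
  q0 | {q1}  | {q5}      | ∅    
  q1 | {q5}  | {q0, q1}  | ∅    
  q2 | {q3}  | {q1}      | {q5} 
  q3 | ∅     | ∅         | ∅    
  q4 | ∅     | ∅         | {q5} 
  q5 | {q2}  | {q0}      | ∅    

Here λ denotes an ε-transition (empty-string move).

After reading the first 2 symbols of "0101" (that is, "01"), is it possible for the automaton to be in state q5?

No

Start in {q0}.
Read '0': q0→{q1}; now {q1}.
Read '1': q1→{q0, q1}; now {q0, q1}.
State q5 is not in {q0, q1}.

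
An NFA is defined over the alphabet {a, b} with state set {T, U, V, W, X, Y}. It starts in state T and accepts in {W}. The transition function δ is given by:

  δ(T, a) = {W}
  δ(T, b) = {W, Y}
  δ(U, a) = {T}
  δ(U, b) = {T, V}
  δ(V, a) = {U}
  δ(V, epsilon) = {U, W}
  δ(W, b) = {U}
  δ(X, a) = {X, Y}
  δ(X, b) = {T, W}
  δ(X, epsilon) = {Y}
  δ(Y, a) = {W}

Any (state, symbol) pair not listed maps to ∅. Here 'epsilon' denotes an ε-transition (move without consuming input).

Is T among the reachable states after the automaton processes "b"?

No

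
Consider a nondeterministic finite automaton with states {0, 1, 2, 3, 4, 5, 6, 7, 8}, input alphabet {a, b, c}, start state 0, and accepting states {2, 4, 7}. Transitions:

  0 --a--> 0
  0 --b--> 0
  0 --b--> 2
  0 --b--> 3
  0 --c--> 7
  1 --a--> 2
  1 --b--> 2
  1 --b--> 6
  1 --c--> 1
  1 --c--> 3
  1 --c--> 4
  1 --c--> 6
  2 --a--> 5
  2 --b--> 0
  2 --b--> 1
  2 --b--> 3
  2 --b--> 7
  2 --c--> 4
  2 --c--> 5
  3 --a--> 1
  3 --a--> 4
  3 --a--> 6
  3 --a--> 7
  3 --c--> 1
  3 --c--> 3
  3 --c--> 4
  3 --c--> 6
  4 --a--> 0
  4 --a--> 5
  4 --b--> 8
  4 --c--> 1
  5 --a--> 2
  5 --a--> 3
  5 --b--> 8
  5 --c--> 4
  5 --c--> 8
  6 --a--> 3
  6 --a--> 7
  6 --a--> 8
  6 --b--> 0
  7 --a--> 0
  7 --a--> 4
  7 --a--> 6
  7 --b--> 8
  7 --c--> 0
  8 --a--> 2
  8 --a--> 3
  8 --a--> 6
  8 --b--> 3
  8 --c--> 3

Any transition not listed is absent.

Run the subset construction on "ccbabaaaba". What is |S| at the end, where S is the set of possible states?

9

Start in {0}.
Read 'c': {0} → {7}.
Read 'c': {7} → {0}.
Read 'b': {0} → {0, 2, 3}.
Read 'a': {0, 2, 3} → {0, 1, 4, 5, 6, 7}.
Read 'b': {0, 1, 4, 5, 6, 7} → {0, 2, 3, 6, 8}.
Read 'a': {0, 2, 3, 6, 8} → {0, 1, 2, 3, 4, 5, 6, 7, 8}.
Read 'a': {0, 1, 2, 3, 4, 5, 6, 7, 8} → {0, 1, 2, 3, 4, 5, 6, 7, 8}.
Read 'a': {0, 1, 2, 3, 4, 5, 6, 7, 8} → {0, 1, 2, 3, 4, 5, 6, 7, 8}.
Read 'b': {0, 1, 2, 3, 4, 5, 6, 7, 8} → {0, 1, 2, 3, 6, 7, 8}.
Read 'a': {0, 1, 2, 3, 6, 7, 8} → {0, 1, 2, 3, 4, 5, 6, 7, 8}.
That set has 9 states.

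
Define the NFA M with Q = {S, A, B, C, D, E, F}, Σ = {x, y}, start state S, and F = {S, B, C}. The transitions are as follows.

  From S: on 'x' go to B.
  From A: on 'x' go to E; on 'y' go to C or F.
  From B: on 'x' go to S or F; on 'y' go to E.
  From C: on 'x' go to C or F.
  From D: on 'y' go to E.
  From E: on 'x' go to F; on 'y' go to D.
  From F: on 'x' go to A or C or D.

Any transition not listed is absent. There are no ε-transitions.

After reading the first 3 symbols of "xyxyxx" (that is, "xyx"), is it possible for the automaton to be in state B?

No

Start in {S}.
Read 'x': S→{B}; now {B}.
Read 'y': B→{E}; now {E}.
Read 'x': E→{F}; now {F}.
State B is not in {F}.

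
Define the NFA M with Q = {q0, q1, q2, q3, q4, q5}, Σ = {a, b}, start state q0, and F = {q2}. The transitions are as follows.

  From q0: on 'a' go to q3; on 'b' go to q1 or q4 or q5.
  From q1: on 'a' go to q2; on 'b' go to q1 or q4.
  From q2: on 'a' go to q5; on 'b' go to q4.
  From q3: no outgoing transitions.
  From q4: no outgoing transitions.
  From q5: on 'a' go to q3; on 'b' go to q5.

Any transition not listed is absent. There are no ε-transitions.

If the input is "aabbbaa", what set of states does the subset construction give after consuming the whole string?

Start in {q0}.
Read 'a': {q0} → {q3}.
Read 'a': {q3} → ∅.
The set is empty and remains empty for the remaining 5 symbols.

∅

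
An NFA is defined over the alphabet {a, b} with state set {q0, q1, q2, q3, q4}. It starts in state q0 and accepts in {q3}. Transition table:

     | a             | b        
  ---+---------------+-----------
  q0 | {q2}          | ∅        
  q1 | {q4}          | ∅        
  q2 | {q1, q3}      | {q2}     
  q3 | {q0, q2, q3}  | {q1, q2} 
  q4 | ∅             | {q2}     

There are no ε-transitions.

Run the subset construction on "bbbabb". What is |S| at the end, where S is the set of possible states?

Start in {q0}.
Read 'b': {q0} → ∅.
The set is empty and remains empty for the remaining 5 symbols.
That set has 0 states.

0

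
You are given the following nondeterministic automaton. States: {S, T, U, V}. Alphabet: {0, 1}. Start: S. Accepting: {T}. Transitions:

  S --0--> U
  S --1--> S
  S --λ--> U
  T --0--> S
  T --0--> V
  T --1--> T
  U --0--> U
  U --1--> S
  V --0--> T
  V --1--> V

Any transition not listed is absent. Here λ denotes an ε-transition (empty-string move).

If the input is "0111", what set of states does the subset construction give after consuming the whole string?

{S, U}

Start: ε-closure({S}) = {S, U}.
Read '0': S→{U}, U→{U}; now {U}.
Read '1': U→{S}; union {S}; ε-closure = {S, U}.
Read '1': S→{S}, U→{S}; union {S}; ε-closure = {S, U}.
Read '1': S→{S}, U→{S}; union {S}; ε-closure = {S, U}.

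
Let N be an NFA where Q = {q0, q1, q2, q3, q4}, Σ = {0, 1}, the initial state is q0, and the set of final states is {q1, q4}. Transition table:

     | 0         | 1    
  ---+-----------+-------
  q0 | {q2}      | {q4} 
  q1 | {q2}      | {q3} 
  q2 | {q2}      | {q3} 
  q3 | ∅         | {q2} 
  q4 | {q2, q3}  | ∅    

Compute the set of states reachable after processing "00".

Start in {q0}.
Read '0': q0→{q2}; now {q2}.
Read '0': q2→{q2}; now {q2}.

{q2}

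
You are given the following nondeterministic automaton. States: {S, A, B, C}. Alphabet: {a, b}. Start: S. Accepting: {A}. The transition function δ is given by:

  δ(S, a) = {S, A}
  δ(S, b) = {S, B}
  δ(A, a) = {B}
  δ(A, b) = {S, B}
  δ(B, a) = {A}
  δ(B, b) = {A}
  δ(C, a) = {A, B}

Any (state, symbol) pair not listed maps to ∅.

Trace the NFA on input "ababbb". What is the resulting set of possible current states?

Start in {S}.
Read 'a': {S} → {S, A}.
Read 'b': {S, A} → {S, B}.
Read 'a': {S, B} → {S, A}.
Read 'b': {S, A} → {S, B}.
Read 'b': {S, B} → {S, A, B}.
Read 'b': {S, A, B} → {S, A, B}.

{S, A, B}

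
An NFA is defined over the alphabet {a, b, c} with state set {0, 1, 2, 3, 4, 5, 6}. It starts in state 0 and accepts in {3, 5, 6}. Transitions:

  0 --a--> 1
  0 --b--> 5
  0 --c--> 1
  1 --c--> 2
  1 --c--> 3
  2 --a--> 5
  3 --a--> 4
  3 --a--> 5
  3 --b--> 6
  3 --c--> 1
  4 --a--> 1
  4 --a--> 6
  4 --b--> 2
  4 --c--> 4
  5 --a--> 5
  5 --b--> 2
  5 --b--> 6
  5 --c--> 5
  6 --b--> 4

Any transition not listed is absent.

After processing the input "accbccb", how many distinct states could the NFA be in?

0

Start in {0}.
Read 'a': {0} → {1}.
Read 'c': {1} → {2, 3}.
Read 'c': {2, 3} → {1}.
Read 'b': {1} → ∅.
The set is empty and remains empty for the remaining 3 symbols.
That set has 0 states.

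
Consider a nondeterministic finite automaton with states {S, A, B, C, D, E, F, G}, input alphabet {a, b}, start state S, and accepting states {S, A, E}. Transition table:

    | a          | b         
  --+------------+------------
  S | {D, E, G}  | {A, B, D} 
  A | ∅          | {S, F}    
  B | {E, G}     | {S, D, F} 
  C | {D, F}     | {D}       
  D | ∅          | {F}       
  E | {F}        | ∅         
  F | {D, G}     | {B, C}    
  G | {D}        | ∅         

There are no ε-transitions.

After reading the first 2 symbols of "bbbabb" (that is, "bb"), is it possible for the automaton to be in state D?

Start in {S}.
Read 'b': {S} → {A, B, D}.
Read 'b': {A, B, D} → {S, D, F}.
State D is in {S, D, F}.

Yes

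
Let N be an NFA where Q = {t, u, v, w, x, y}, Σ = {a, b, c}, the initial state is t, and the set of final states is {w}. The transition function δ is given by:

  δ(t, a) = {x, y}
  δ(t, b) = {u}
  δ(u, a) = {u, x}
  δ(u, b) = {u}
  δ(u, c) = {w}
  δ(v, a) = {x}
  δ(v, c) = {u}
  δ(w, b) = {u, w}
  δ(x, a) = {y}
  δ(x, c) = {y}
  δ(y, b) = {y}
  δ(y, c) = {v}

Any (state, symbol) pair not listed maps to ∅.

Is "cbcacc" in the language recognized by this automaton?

No

Start in {t}.
Read 'c': {t} → ∅.
The set is empty and remains empty for the remaining 5 symbols.
The final set ∅ contains no accepting state.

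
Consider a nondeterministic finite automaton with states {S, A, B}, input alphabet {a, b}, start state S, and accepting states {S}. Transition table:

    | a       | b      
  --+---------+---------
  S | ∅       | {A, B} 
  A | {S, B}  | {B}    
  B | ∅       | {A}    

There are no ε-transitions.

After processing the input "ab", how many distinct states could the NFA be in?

0

Start in {S}.
Read 'a': {S} → ∅.
The set is empty and remains empty for the remaining 1 symbol.
That set has 0 states.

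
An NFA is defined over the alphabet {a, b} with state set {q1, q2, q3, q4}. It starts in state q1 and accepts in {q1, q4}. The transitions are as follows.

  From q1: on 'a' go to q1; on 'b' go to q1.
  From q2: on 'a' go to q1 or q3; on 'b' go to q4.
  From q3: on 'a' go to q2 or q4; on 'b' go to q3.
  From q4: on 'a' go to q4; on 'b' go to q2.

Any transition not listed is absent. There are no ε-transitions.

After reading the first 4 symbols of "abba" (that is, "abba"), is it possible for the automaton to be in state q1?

Start in {q1}.
Read 'a': q1→{q1}; now {q1}.
Read 'b': q1→{q1}; now {q1}.
Read 'b': q1→{q1}; now {q1}.
Read 'a': q1→{q1}; now {q1}.
State q1 is in {q1}.

Yes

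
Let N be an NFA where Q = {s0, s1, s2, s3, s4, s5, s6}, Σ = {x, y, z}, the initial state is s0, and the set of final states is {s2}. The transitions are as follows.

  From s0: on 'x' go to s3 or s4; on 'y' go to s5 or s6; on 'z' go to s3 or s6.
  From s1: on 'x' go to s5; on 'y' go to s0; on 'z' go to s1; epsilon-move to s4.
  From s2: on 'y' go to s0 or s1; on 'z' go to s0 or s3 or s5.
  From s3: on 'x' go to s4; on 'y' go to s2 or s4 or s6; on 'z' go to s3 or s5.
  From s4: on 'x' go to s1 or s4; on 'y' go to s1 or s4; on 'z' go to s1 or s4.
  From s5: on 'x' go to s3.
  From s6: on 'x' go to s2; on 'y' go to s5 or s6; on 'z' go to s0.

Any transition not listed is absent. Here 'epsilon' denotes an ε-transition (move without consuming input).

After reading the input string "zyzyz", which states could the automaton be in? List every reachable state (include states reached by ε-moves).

{s0, s1, s3, s4, s5, s6}

Start in {s0}.
Read 'z': {s0} → {s3, s6}.
Read 'y': {s3, s6} → {s2, s4, s5, s6}.
Read 'z': {s2, s4, s5, s6} → {s0, s1, s3, s4, s5}.
Read 'y': {s0, s1, s3, s4, s5} → {s0, s1, s2, s4, s5, s6}.
Read 'z': {s0, s1, s2, s4, s5, s6} → {s0, s1, s3, s4, s5, s6}.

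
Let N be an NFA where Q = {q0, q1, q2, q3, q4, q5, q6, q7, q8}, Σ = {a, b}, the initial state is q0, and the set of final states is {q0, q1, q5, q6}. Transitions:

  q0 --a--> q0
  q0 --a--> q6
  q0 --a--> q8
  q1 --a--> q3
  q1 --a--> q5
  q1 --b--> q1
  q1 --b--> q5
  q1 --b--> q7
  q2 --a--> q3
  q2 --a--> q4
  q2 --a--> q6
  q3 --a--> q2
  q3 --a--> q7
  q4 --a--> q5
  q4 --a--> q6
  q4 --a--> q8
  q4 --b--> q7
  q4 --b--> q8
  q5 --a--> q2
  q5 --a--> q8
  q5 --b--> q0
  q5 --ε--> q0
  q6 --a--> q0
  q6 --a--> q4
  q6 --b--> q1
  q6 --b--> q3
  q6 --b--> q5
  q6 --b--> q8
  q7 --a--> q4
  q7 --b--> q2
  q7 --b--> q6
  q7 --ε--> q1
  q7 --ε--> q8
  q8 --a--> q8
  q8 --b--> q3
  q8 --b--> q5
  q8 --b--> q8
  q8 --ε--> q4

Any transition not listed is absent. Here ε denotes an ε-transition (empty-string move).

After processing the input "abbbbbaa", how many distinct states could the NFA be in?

9

Start in {q0}.
Read 'a': {q0} → {q0, q4, q6, q8}.
Read 'b': {q0, q4, q6, q8} → {q0, q1, q3, q4, q5, q7, q8}.
Read 'b': {q0, q1, q3, q4, q5, q7, q8} → {q0, q1, q2, q3, q4, q5, q6, q7, q8}.
Read 'b': {q0, q1, q2, q3, q4, q5, q6, q7, q8} → {q0, q1, q2, q3, q4, q5, q6, q7, q8}.
Read 'b': {q0, q1, q2, q3, q4, q5, q6, q7, q8} → {q0, q1, q2, q3, q4, q5, q6, q7, q8}.
Read 'b': {q0, q1, q2, q3, q4, q5, q6, q7, q8} → {q0, q1, q2, q3, q4, q5, q6, q7, q8}.
Read 'a': {q0, q1, q2, q3, q4, q5, q6, q7, q8} → {q0, q1, q2, q3, q4, q5, q6, q7, q8}.
Read 'a': {q0, q1, q2, q3, q4, q5, q6, q7, q8} → {q0, q1, q2, q3, q4, q5, q6, q7, q8}.
That set has 9 states.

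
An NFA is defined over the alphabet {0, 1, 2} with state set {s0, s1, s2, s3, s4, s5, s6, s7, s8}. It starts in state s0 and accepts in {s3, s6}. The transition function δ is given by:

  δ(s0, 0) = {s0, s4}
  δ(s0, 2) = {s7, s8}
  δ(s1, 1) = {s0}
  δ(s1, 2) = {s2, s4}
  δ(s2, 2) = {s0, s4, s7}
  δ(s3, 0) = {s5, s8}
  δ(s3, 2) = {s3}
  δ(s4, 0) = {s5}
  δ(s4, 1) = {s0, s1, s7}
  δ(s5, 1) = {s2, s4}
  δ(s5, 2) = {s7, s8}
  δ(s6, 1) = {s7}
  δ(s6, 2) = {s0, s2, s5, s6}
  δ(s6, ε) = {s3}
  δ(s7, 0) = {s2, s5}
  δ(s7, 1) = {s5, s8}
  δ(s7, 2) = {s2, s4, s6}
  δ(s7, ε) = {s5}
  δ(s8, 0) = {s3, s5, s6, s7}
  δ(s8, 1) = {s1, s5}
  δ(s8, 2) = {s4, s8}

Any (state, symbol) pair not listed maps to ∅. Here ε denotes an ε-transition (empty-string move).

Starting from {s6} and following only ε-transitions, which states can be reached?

{s3, s6}

Begin with {s6}.
ε-move s6 → s3; add s3.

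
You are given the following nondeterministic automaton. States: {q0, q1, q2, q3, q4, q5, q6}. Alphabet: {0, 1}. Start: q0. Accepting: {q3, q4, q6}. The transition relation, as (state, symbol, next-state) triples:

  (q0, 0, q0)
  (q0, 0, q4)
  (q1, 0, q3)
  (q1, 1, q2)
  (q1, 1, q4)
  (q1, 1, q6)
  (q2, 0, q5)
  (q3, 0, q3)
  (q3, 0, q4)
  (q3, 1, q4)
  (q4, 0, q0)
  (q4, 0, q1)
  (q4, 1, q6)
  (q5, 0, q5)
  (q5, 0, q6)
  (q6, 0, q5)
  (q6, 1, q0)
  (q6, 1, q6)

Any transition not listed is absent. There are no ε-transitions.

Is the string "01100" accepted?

Start in {q0}.
Read '0': {q0} → {q0, q4}.
Read '1': {q0, q4} → {q6}.
Read '1': {q6} → {q0, q6}.
Read '0': {q0, q6} → {q0, q4, q5}.
Read '0': {q0, q4, q5} → {q0, q1, q4, q5, q6}.
The final set {q0, q1, q4, q5, q6} contains the accepting states q4, q6.

Yes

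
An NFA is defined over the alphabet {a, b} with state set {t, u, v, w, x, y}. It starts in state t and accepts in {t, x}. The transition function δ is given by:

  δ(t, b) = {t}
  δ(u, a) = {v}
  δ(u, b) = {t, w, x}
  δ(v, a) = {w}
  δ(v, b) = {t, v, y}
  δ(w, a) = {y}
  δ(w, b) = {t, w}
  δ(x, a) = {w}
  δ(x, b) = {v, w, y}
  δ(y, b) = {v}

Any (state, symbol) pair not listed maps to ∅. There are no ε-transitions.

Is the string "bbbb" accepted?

Start in {t}.
Read 'b': t→{t}; now {t}.
Read 'b': t→{t}; now {t}.
Read 'b': t→{t}; now {t}.
Read 'b': t→{t}; now {t}.
The final set {t} contains the accepting state t.

Yes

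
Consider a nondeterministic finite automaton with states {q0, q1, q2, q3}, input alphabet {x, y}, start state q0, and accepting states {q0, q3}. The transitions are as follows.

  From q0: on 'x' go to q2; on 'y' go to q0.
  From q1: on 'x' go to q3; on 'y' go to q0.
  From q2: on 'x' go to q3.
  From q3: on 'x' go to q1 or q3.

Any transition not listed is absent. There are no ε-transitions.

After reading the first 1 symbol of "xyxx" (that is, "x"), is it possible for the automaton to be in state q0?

Start in {q0}.
Read 'x': q0→{q2}; now {q2}.
State q0 is not in {q2}.

No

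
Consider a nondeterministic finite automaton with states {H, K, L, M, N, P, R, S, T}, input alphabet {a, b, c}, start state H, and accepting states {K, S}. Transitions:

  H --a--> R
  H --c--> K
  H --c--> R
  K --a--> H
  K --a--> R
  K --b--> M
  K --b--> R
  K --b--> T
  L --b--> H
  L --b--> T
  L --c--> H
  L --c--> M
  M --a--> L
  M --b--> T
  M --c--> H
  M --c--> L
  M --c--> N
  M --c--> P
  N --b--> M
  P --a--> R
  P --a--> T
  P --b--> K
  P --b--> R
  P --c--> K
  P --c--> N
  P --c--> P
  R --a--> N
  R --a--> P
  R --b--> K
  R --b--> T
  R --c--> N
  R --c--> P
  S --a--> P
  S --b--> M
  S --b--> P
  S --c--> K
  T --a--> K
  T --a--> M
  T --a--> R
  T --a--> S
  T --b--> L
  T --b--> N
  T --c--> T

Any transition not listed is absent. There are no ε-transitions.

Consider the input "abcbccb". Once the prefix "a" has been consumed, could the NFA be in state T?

No

Start in {H}.
Read 'a': H→{R}; now {R}.
State T is not in {R}.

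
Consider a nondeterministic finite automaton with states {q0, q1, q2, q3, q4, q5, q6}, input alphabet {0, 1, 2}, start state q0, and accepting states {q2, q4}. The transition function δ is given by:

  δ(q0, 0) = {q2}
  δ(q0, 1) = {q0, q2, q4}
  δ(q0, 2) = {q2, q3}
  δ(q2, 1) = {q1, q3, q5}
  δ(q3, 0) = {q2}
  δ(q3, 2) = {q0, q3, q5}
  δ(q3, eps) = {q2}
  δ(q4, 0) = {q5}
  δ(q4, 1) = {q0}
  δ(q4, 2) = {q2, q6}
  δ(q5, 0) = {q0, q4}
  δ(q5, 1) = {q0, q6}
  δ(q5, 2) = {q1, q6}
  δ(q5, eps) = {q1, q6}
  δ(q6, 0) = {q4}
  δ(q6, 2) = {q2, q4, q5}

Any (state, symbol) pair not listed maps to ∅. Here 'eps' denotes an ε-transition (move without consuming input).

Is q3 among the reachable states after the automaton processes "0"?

Start in {q0}.
Read '0': {q0} → {q2}.
State q3 is not in {q2}.

No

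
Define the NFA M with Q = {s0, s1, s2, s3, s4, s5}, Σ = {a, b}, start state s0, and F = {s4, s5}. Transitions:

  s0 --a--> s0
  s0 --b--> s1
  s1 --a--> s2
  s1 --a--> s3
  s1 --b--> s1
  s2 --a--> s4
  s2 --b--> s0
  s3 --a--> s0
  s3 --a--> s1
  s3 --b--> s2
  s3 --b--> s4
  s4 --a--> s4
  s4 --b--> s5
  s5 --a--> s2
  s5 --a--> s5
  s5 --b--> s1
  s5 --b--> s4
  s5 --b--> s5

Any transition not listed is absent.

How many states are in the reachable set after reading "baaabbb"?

3

Start in {s0}.
Read 'b': s0→{s1}; now {s1}.
Read 'a': s1→{s2, s3}; now {s2, s3}.
Read 'a': s2→{s4}, s3→{s0, s1}; now {s0, s1, s4}.
Read 'a': s0→{s0}, s1→{s2, s3}, s4→{s4}; now {s0, s2, s3, s4}.
Read 'b': s0→{s1}, s2→{s0}, s3→{s2, s4}, s4→{s5}; now {s0, s1, s2, s4, s5}.
Read 'b': s0→{s1}, s1→{s1}, s2→{s0}, s4→{s5}, s5→{s1, s4, s5}; now {s0, s1, s4, s5}.
Read 'b': s0→{s1}, s1→{s1}, s4→{s5}, s5→{s1, s4, s5}; now {s1, s4, s5}.
That set has 3 states.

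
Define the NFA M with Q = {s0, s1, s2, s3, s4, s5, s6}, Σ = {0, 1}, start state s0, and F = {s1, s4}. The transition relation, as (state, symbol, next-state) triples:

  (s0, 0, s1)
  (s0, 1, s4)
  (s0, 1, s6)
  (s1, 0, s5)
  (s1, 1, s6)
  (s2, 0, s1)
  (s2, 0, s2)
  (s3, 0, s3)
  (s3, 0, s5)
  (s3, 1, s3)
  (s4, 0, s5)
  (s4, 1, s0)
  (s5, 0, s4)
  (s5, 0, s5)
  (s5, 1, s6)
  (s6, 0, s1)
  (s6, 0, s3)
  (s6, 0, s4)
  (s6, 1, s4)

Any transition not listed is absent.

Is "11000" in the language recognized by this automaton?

Start in {s0}.
Read '1': s0→{s4, s6}; now {s4, s6}.
Read '1': s4→{s0}, s6→{s4}; now {s0, s4}.
Read '0': s0→{s1}, s4→{s5}; now {s1, s5}.
Read '0': s1→{s5}, s5→{s4, s5}; now {s4, s5}.
Read '0': s4→{s5}, s5→{s4, s5}; now {s4, s5}.
The final set {s4, s5} contains the accepting state s4.

Yes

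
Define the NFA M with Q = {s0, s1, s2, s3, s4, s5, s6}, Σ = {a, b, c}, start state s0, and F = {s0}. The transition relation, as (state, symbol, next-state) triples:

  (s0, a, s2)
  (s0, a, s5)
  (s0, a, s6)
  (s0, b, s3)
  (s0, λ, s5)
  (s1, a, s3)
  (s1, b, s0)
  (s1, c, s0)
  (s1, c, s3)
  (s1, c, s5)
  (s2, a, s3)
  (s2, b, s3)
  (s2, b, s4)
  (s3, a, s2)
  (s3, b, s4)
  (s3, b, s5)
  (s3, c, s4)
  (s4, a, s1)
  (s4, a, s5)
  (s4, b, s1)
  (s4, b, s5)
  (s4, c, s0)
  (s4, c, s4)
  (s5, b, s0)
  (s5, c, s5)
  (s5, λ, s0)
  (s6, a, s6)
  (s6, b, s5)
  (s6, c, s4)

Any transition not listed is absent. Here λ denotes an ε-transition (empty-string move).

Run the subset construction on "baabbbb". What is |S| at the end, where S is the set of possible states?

5

Start: ε-closure({s0}) = {s0, s5}.
Read 'b': s0→{s3}, s5→{s0}; union {s0, s3}; ε-closure = {s0, s3, s5}.
Read 'a': s0→{s2, s5, s6}, s3→{s2}, s5→∅; union {s2, s5, s6}; ε-closure = {s0, s2, s5, s6}.
Read 'a': s0→{s2, s5, s6}, s2→{s3}, s5→∅, s6→{s6}; union {s2, s3, s5, s6}; ε-closure = {s0, s2, s3, s5, s6}.
Read 'b': s0→{s3}, s2→{s3, s4}, s3→{s4, s5}, s5→{s0}, s6→{s5}; now {s0, s3, s4, s5}.
Read 'b': s0→{s3}, s3→{s4, s5}, s4→{s1, s5}, s5→{s0}; now {s0, s1, s3, s4, s5}.
Read 'b': s0→{s3}, s1→{s0}, s3→{s4, s5}, s4→{s1, s5}, s5→{s0}; now {s0, s1, s3, s4, s5}.
Read 'b': s0→{s3}, s1→{s0}, s3→{s4, s5}, s4→{s1, s5}, s5→{s0}; now {s0, s1, s3, s4, s5}.
That set has 5 states.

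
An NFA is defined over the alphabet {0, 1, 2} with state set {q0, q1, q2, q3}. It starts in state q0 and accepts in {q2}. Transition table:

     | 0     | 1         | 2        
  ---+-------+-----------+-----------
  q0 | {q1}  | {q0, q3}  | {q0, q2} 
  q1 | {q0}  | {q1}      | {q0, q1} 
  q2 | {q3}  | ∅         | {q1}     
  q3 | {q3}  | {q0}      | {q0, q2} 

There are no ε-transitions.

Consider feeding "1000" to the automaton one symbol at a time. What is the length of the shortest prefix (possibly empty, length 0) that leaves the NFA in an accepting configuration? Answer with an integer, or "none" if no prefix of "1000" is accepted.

none

Start in {q0}.
Read '1': {q0} → {q0, q3}.
Read '0': {q0, q3} → {q1, q3}.
Read '0': {q1, q3} → {q0, q3}.
Read '0': {q0, q3} → {q1, q3}.
No reachable set along the way intersects F.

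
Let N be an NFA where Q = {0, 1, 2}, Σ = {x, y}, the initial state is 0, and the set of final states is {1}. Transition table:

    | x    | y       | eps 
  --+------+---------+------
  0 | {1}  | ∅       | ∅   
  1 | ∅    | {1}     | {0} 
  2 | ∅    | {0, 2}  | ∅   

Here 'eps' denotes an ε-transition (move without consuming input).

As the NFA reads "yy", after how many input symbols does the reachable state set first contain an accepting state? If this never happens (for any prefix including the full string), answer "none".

none

Start in {0}.
Read 'y': 0→∅; now ∅.
The set is empty and remains empty for the remaining 1 symbol.
No reachable set along the way intersects F.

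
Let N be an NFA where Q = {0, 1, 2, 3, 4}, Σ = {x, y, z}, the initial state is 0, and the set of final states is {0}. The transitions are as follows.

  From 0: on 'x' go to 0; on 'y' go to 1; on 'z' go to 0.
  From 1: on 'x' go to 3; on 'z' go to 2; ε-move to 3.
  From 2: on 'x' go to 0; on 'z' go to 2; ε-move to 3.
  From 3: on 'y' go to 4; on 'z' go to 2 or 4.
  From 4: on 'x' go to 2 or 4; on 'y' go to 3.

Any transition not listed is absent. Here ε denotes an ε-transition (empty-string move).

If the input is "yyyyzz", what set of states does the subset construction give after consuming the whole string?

Start in {0}.
Read 'y': 0→{1}; union {1}; ε-closure = {1, 3}.
Read 'y': 1→∅, 3→{4}; now {4}.
Read 'y': 4→{3}; now {3}.
Read 'y': 3→{4}; now {4}.
Read 'z': 4→∅; now ∅.
The set is empty and remains empty for the remaining 1 symbol.

∅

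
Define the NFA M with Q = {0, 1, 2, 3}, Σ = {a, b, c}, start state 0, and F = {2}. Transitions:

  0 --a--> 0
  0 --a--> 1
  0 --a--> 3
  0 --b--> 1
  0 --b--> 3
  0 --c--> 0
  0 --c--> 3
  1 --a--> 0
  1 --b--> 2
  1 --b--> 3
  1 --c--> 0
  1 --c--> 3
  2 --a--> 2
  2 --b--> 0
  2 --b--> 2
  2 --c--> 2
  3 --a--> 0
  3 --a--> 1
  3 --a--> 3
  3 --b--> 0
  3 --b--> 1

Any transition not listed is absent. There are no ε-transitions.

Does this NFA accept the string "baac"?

Start in {0}.
Read 'b': {0} → {1, 3}.
Read 'a': {1, 3} → {0, 1, 3}.
Read 'a': {0, 1, 3} → {0, 1, 3}.
Read 'c': {0, 1, 3} → {0, 3}.
The final set {0, 3} contains no accepting state.

No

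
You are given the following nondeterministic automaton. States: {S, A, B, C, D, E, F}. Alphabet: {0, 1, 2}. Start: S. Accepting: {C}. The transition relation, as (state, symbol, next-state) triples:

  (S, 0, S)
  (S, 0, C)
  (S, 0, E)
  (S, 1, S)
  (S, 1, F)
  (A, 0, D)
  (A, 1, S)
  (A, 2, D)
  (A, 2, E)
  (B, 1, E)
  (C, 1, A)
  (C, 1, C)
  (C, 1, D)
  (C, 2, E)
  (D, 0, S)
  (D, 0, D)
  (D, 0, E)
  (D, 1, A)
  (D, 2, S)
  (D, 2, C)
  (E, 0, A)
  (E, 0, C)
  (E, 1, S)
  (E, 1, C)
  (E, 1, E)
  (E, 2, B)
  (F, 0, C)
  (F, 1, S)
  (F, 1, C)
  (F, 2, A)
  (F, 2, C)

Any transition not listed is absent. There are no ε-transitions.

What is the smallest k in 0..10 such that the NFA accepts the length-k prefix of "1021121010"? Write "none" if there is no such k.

Start in {S}.
Read '1': {S} → {S, F}.
Read '0': {S, F} → {S, C, E}.
None of the earlier sets intersect F, but {S, C, E} does.

2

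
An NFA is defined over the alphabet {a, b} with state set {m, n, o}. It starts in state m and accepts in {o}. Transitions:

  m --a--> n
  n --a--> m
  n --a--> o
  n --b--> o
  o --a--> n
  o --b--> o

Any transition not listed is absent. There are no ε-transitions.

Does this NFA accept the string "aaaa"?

Yes

Start in {m}.
Read 'a': {m} → {n}.
Read 'a': {n} → {m, o}.
Read 'a': {m, o} → {n}.
Read 'a': {n} → {m, o}.
The final set {m, o} contains the accepting state o.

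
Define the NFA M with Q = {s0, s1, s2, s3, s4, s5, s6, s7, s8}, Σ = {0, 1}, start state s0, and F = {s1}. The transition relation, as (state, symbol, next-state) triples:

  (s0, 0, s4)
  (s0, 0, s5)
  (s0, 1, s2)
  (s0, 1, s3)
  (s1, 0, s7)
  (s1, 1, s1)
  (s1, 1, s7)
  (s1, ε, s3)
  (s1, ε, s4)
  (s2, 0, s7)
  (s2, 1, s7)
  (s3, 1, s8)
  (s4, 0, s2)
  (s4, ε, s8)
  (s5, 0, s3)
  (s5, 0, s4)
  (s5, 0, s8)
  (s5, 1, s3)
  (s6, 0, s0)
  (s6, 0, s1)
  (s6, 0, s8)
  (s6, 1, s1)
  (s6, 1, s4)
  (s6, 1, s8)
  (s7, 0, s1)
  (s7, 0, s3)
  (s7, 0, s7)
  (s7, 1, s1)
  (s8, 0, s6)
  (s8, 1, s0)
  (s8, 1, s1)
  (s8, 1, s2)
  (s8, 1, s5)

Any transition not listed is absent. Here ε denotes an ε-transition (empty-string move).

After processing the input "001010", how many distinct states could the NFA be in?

Start in {s0}.
Read '0': {s0} → {s4, s5, s8}.
Read '0': {s4, s5, s8} → {s2, s3, s4, s6, s8}.
Read '1': {s2, s3, s4, s6, s8} → {s0, s1, s2, s3, s4, s5, s7, s8}.
Read '0': {s0, s1, s2, s3, s4, s5, s7, s8} → {s1, s2, s3, s4, s5, s6, s7, s8}.
Read '1': {s1, s2, s3, s4, s5, s6, s7, s8} → {s0, s1, s2, s3, s4, s5, s7, s8}.
Read '0': {s0, s1, s2, s3, s4, s5, s7, s8} → {s1, s2, s3, s4, s5, s6, s7, s8}.
That set has 8 states.

8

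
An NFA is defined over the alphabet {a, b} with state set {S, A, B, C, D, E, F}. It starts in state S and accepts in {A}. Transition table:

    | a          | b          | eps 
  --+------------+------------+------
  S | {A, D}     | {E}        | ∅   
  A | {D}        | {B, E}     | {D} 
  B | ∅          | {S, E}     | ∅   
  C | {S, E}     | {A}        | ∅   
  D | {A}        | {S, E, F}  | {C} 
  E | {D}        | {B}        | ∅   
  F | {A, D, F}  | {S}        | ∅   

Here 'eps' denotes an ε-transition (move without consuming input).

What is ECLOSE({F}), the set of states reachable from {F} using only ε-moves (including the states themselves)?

{F}

Begin with {F}.
No ε-moves leave this set, so the closure equals the set itself.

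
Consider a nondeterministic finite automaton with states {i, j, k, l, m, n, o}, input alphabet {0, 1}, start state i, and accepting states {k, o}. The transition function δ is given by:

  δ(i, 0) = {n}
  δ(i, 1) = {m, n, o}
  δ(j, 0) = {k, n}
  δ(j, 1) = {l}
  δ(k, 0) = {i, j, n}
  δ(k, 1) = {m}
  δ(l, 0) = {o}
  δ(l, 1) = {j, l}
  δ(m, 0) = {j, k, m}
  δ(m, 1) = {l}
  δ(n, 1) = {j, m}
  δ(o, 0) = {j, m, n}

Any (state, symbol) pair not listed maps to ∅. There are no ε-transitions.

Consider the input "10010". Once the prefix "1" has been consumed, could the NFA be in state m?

Start in {i}.
Read '1': i→{m, n, o}; now {m, n, o}.
State m is in {m, n, o}.

Yes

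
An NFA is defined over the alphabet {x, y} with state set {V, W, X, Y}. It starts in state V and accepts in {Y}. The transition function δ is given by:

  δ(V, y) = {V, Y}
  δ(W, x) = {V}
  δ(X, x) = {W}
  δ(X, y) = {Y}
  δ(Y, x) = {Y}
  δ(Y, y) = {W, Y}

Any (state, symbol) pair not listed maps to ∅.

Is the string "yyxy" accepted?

Start in {V}.
Read 'y': V→{V, Y}; now {V, Y}.
Read 'y': V→{V, Y}, Y→{W, Y}; now {V, W, Y}.
Read 'x': V→∅, W→{V}, Y→{Y}; now {V, Y}.
Read 'y': V→{V, Y}, Y→{W, Y}; now {V, W, Y}.
The final set {V, W, Y} contains the accepting state Y.

Yes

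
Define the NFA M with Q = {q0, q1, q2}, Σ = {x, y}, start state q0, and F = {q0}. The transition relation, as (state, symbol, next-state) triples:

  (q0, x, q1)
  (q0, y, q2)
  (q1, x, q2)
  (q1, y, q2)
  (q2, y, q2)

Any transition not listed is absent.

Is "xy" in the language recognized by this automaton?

No

Start in {q0}.
Read 'x': q0→{q1}; now {q1}.
Read 'y': q1→{q2}; now {q2}.
The final set {q2} contains no accepting state.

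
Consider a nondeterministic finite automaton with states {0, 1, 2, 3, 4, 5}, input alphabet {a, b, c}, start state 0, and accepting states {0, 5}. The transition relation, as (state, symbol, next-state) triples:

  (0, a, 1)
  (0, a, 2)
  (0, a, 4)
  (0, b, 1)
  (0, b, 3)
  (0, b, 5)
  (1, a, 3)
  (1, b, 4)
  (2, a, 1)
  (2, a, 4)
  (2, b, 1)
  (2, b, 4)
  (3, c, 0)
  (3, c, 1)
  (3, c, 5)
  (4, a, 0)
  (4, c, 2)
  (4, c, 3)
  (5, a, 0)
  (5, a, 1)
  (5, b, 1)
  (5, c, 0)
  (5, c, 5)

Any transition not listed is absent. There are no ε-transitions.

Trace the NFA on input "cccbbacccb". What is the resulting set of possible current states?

Start in {0}.
Read 'c': 0→∅; now ∅.
The set is empty and remains empty for the remaining 9 symbols.

∅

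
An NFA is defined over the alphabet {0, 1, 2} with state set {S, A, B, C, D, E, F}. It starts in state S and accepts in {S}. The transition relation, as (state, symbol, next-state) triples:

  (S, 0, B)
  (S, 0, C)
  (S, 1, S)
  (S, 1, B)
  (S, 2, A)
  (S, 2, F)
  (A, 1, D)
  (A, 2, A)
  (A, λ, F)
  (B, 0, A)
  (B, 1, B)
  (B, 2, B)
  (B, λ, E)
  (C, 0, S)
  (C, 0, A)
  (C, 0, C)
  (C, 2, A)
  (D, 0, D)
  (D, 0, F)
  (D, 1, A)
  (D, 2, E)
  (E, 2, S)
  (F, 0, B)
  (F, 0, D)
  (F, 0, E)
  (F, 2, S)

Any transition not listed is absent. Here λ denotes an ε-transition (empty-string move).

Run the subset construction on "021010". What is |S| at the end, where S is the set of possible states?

5

Start in {S}.
Read '0': S→{B, C}; union {B, C}; ε-closure = {B, C, E}.
Read '2': B→{B}, C→{A}, E→{S}; union {S, A, B}; ε-closure = {S, A, B, E, F}.
Read '1': S→{S, B}, A→{D}, B→{B}, E→∅, F→∅; union {S, B, D}; ε-closure = {S, B, D, E}.
Read '0': S→{B, C}, B→{A}, D→{D, F}, E→∅; union {A, B, C, D, F}; ε-closure = {A, B, C, D, E, F}.
Read '1': A→{D}, B→{B}, C→∅, D→{A}, E→∅, F→∅; union {A, B, D}; ε-closure = {A, B, D, E, F}.
Read '0': A→∅, B→{A}, D→{D, F}, E→∅, F→{B, D, E}; now {A, B, D, E, F}.
That set has 5 states.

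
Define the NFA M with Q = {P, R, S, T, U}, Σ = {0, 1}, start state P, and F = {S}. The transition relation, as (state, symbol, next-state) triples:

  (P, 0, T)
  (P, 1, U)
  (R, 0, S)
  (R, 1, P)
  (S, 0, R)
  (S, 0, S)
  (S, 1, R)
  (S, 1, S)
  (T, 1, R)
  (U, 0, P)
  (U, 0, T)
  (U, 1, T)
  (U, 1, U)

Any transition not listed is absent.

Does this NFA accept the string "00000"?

No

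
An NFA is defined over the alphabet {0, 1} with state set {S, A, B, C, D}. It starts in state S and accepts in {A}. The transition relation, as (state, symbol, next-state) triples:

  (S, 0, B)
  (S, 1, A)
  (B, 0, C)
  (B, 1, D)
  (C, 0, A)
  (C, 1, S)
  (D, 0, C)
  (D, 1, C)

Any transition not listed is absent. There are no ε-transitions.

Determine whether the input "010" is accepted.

No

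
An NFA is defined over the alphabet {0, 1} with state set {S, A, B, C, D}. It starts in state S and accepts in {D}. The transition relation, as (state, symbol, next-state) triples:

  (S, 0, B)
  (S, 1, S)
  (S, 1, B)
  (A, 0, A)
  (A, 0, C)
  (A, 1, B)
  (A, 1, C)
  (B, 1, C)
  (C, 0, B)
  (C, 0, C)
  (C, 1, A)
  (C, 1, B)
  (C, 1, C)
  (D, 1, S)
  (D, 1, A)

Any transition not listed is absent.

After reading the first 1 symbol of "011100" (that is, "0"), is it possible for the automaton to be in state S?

No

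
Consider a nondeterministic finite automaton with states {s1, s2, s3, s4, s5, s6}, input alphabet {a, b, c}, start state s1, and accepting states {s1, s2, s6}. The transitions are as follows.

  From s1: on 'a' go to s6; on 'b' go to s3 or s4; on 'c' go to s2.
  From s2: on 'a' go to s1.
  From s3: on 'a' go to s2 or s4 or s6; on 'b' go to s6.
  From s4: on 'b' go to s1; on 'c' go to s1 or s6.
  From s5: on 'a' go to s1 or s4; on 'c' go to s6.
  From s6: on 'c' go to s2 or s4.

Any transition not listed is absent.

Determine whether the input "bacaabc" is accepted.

Start in {s1}.
Read 'b': {s1} → {s3, s4}.
Read 'a': {s3, s4} → {s2, s4, s6}.
Read 'c': {s2, s4, s6} → {s1, s2, s4, s6}.
Read 'a': {s1, s2, s4, s6} → {s1, s6}.
Read 'a': {s1, s6} → {s6}.
Read 'b': {s6} → ∅.
The set is empty and remains empty for the remaining 1 symbol.
The final set ∅ contains no accepting state.

No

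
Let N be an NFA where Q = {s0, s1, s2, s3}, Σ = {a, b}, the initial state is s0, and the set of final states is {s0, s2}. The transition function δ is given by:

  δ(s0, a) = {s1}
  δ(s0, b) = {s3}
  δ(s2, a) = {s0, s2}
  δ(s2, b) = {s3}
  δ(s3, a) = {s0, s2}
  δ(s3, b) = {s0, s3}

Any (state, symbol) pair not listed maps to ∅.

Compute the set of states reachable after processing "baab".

Start in {s0}.
Read 'b': {s0} → {s3}.
Read 'a': {s3} → {s0, s2}.
Read 'a': {s0, s2} → {s0, s1, s2}.
Read 'b': {s0, s1, s2} → {s3}.

{s3}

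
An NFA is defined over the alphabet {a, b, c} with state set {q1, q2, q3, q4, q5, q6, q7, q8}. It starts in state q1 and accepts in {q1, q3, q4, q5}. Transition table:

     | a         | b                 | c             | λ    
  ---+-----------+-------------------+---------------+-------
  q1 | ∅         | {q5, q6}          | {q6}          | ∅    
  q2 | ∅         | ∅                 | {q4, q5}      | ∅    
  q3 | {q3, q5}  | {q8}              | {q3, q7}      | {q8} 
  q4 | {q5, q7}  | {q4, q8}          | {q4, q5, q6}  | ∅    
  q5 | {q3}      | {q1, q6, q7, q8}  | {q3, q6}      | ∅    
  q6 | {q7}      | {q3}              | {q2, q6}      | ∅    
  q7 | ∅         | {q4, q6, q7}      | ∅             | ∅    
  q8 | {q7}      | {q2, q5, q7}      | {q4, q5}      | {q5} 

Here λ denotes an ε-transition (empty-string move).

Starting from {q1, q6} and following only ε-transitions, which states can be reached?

{q1, q6}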